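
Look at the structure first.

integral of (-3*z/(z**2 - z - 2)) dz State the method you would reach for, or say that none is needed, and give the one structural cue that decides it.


Best approach: partial fractions — rational integrand, reducible denominator z**2 - z - 2: decompose first, integrate second.


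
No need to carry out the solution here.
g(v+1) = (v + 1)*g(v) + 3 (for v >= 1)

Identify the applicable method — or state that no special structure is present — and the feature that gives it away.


Best approach: a summation factor — it is first-order linear but the coefficient v + 1 depends on the index, so multiply through by a summation factor to telescope it.


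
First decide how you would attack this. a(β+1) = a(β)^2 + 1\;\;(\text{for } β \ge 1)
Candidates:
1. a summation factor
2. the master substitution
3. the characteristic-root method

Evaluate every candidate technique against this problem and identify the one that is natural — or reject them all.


Verdict: no special technique — the unknown sequence enters the update nonlinearly, so no linear method fits the recurrence as written — direct iteration remains.
- a summation factor — the recursion is nonlinear — outside the first-order linear family a summation factor addresses.
- the master substitution — there is no divide-the-index recursive argument.
- the characteristic-root method: nonlinearity rules out exponential-mode superposition from the start.


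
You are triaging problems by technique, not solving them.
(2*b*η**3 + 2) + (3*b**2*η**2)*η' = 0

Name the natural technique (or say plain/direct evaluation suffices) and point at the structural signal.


Diagnosis: the exact-equation method — d/dη of 2*b*η**3 + 2 equals d/db of 3*b**2*η**2: the form is a total differential of one potential — integrate it exactly.


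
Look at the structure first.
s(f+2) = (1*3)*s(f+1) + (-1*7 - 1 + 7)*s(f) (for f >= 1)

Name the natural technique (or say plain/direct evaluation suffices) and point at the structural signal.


Method: the characteristic-root method — the recurrence is linear and homogeneous with constant coefficients, so the ansatz r^f turns it into a polynomial equation for r.


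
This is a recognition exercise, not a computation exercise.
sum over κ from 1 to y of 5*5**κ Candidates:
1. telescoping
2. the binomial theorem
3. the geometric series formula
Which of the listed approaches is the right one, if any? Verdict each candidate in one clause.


Verdict: the geometric series formula — check a ratio of consecutive terms: it is 5, independent of the index, so the geometric formula closes the sum.
- telescoping: the summand is not presented as a shifted difference — a telescoping rewrite may exist, but the displayed structure does not offer one.
- the binomial theorem — there is no sum-raised-to-a-power identity hiding in these terms.
- the geometric series formula — yes — fits the structure here.


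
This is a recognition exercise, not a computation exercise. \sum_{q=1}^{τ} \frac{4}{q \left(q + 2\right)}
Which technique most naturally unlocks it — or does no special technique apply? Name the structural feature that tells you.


Technique: telescoping — \frac{4}{q \left(q + 2\right)} is a collapsed telescope: expand it into simple fractions to see the cancellation.


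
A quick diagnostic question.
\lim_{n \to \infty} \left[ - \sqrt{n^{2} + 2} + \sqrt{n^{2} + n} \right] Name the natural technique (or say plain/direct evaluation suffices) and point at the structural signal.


Method: conjugate multiplication — the ∞ − ∞ radical form is the exact trigger for the conjugate maneuver.


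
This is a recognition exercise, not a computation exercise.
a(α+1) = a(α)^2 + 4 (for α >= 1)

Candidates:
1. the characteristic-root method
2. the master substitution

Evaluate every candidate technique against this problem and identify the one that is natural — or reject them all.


Technique: no special technique — this one you iterate or analyze qualitatively: the nonlinearity defeats linear solution methods.
- the characteristic-root method: nonlinearity rules out exponential-mode superposition from the start.
- the master substitution — the recursion steps by a constant offset, so exponential reindexing is pointless.


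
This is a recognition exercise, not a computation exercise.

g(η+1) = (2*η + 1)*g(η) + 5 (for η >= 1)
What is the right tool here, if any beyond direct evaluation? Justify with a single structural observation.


Diagnosis: a summation factor — first-order, linear, moving coefficient 2*η + 1: the discrete analogue of an integrating factor handles it.


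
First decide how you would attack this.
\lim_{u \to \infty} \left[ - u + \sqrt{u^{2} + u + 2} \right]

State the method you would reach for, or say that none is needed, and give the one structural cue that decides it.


Method: conjugate multiplication — the difference \sqrt{u^{2} + u + 2} - u is an ∞ − ∞ stalemate; its conjugate partner breaks the tie.


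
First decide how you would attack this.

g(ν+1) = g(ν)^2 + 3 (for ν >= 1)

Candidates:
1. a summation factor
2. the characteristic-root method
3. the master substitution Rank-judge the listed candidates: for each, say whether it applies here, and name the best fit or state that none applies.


Method: no special technique — the sequence value feeds back through itself nonlinearly — linear superposition fails, and every superposition-based closed form fails with it.
- a summation factor: the recursion is nonlinear — outside the first-order linear family a summation factor addresses.
- the characteristic-root method — nonlinearity rules out exponential-mode superposition from the start.
- the master substitution — the recursion shifts the index rather than dividing it.


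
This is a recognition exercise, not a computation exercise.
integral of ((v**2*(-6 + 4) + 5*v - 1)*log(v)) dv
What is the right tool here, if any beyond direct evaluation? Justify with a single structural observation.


Best approach: integration by parts — a polynomial next to log(v): integrate the polynomial, differentiate the log, and the integral simplifies in one pass.


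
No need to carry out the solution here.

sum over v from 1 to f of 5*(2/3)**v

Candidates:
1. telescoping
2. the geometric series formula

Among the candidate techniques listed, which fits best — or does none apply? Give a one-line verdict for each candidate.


Verdict: the geometric series formula — consecutive terms stand in a fixed index-free ratio — the geometric sum formula closes it.
- telescoping: as presented, consecutive terms share no shifted copy to cancel against — no rewrite is on display to change that.
- the geometric series formula — yes — fits the structure here.


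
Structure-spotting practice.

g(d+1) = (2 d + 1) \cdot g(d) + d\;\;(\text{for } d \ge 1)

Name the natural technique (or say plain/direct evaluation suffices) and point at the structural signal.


Best approach: a summation factor — it is first-order linear but the coefficient 2 d + 1 depends on the index, so multiply through by a summation factor to telescope it.


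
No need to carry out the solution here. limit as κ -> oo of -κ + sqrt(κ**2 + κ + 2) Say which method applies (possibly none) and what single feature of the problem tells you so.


Verdict: conjugate multiplication — sqrt(κ**2 + κ + 2) and κ both blow up, but their difference is tame once the conjugate rationalizes it.


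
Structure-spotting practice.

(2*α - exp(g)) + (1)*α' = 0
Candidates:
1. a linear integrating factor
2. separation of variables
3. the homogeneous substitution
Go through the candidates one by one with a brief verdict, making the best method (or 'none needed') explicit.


Verdict: a linear integrating factor — α appears only to the first power with coefficient 2 — the classic integrating-factor setup.
- a linear integrating factor: applies; the problem has the shape this method handles.
- separation of variables: no algebra isolates the independent variable on one side and the unknown on the other.
- the homogeneous substitution — the slope changes under joint rescaling, failing the degree-zero test.


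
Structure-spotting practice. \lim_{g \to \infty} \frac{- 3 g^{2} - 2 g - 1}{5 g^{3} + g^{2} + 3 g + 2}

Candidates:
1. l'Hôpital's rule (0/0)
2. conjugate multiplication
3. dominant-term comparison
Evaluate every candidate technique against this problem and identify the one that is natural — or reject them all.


Verdict: dominant-term comparison — growth-rate triage: the leading powers of g decide the limit, everything else is noise.
- l'Hôpital's rule (0/0) — viewed as a single quotient this runs to ∞/∞, not the 0/0 clash this candidate addresses; an at-infinity variant of the rule would resolve it, but comparing leading growth reads the answer without differentiating.
- conjugate multiplication — no divergent radical difference is present for a conjugate pair to cancel.
- dominant-term comparison — yes, a natural case for it.


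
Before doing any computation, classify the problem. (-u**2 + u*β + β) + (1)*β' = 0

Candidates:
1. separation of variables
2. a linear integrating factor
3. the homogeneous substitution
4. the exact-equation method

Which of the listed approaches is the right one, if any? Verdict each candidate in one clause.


Verdict: a linear integrating factor — linear in the unknown with genuine forcing: multiply through by the exponential of the integrated coefficient and the left side closes into one derivative.
- separation of variables — no algebra isolates the independent variable on one side and the unknown on the other.
- a linear integrating factor — yes — fits the structure here.
- the homogeneous substitution: the slope does not depend on the ratio of the variables alone.
- the exact-equation method — no potential function has this form as its differential, as written.


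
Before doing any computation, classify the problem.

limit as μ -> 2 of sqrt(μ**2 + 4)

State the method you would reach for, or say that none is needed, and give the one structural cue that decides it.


Technique: no special technique — the expression is continuous at the evaluation point — substitute directly; no indeterminate form appears.


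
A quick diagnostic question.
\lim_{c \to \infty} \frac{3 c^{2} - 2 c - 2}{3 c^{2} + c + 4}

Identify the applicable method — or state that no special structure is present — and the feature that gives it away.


Verdict: dominant-term comparison — at large c only the top-degree terms survive; compare the leading terms and the limit falls out. Viewed as a single quotient this is an ∞/∞ form — an at-infinity application of l'Hôpital's rule would also resolve it; comparing leading growth reads the answer without differentiating.


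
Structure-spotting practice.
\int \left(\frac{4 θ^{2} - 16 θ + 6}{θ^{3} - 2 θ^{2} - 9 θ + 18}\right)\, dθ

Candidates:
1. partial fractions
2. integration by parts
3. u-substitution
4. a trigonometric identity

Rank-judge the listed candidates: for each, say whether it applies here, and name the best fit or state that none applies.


Diagnosis: partial fractions — θ^{3} - 2 θ^{2} - 9 θ + 18 splits into linear pieces, so the quotient is a sum of simple fractions — decompose before integrating.
- partial fractions: a fit — the right tool for this form.
- integration by parts — no split into a nonconstant polynomial times one of the standard kernels — exp, sine, or cosine of a linear argument, or a logarithm — applies here.
- u-substitution — no subexpression of the integrand serves as a whole-integral substitution inner — individual terms may offer their own, but none carries its derivative as a factor of the full integrand; a working change of variable would have to be constructed from outside the expression.
- a trigonometric identity: no sine or cosine appears, so there is nothing for a trigonometric identity to act on.


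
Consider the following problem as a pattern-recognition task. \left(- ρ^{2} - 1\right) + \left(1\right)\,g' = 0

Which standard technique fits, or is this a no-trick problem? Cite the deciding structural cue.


Method: no special technique — solved for the derivative, g never appears on the right — this is a direct integration in ρ, not a differential-equations problem at heart.


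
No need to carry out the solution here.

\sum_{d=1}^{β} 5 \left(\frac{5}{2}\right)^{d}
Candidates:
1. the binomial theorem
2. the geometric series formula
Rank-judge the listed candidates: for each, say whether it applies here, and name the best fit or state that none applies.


Diagnosis: the geometric series formula — the ratio of consecutive terms is the constant \frac{5}{2}, independent of the index — a geometric sum.
- the binomial theorem: the terms do not reassemble into a binomial power.
- the geometric series formula — applicable, and directly so.


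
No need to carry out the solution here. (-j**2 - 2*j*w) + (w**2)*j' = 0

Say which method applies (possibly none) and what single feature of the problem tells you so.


Diagnosis: the homogeneous substitution — the slope's numerator and denominator have matching total degree, so it depends only on j/w and the ratio substitution collapses it. A Bernoulli rewrite works here as the equation stands — the homogeneous substitution is the more immediate reading.


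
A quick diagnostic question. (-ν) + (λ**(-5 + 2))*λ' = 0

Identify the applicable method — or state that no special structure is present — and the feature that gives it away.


Verdict: separation of variables — all dependence on the two variables factors apart, the defining separable shape. The equation is exact as it stands too — a potential function exists — though separation reads the split structure directly.


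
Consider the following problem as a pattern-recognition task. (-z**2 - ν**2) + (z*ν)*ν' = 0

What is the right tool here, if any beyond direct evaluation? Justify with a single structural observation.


Verdict: the homogeneous substitution — the slope is degree-zero homogeneous: the ratio substitution v = ν/z collapses it. A Bernoulli substitution is a fair alternative on this equation directly; the homogeneous reading takes it as given.


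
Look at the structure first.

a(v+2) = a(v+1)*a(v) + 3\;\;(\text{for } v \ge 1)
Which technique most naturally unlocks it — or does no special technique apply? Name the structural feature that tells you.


Best approach: no special technique — the recurrence is nonlinear in the sequence values; study it directly, no linear machinery applies.


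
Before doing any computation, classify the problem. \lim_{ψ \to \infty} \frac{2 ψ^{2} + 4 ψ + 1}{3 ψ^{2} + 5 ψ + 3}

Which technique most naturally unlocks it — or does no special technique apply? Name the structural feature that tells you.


Method: dominant-term comparison — as ψ grows, only the highest-degree terms matter — compare leading terms and read the limit off. Differentiating the expression as a single quotient would eventually settle it as well; matching dominant growth settles it immediately.


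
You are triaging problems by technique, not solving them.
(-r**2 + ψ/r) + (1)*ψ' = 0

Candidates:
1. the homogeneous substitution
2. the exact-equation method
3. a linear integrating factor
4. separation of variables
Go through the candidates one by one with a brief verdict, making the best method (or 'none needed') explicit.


Verdict: a linear integrating factor — linear in the unknown with genuine forcing: multiply through by the exponential of the integrated coefficient and the left side closes into one derivative.
- the homogeneous substitution: the slope does not depend on the ratio of the variables alone.
- the exact-equation method: the mixed-partials test fails on this split — it is not an exact differential as presented.
- a linear integrating factor: applies; the problem has the shape this method handles.
- separation of variables: the two dependences are entangled, not a clean product of one-variable pieces.


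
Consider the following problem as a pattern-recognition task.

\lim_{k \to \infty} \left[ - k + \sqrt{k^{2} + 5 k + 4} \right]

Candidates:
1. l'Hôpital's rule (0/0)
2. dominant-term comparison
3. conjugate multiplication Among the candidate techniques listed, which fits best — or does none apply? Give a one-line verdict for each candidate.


Best approach: conjugate multiplication — this difference gives up after one conjugate multiplication — the radical structure cancels against its conjugate.
- l'Hôpital's rule (0/0) — substitution produces ∞ − ∞ rather than a vanishing quotient; the rule needs a 0/0 ratio to act on.
- dominant-term comparison: this limit is not decided by comparing polynomial growth at infinity.
- conjugate multiplication: yes, a natural case for it.


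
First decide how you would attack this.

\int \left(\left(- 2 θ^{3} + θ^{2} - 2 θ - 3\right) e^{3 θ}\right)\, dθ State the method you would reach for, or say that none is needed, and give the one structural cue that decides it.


Method: integration by parts — a polynomial factor - 2 θ^{3} + θ^{2} - 2 θ - 3 multiplies e^{3 θ}; differentiating - 2 θ^{3} + θ^{2} - 2 θ - 3 lowers its degree while e^{3 θ} integrates cleanly, so parts wins.


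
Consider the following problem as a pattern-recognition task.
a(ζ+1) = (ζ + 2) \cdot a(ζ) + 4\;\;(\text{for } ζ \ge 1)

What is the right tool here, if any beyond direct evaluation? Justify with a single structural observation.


Diagnosis: a summation factor — an index-dependent multiplier ζ + 2 rules out characteristic roots; a summation factor converts it to a pure difference.


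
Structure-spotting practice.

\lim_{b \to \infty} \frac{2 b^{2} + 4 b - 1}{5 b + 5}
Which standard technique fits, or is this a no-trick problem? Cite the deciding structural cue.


Technique: dominant-term comparison — divide through by the highest power of b; every lower-order term dies and the dominant terms decide the limit. Differentiating the expression as a single quotient would eventually settle it as well; matching dominant growth settles it immediately.


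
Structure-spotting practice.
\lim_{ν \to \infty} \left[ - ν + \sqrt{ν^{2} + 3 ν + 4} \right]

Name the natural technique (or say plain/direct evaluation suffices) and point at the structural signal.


Method: conjugate multiplication — two divergent pieces with a minus sign between them and a radical in the mix: rationalize \sqrt{ν^{2} + 3 ν + 4} - ν before any limit law applies.


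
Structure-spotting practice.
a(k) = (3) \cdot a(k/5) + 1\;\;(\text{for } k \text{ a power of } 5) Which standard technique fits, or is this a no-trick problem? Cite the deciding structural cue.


Method: the master substitution — the argument contracts 5-fold per step: reindex k exponentially and solve the linear recurrence in the new index.


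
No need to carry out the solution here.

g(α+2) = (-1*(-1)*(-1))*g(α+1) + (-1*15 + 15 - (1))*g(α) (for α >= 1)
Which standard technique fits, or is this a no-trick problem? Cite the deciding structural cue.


Diagnosis: the characteristic-root method — linear, homogeneous, constant coefficients: solutions of the form r^α exist — find the roots of the characteristic polynomial.


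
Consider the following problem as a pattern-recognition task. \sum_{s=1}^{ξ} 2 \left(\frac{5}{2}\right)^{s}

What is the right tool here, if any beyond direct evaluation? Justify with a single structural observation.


Verdict: the geometric series formula — check a ratio of consecutive terms: it is \frac{5}{2}, independent of the index, so the geometric formula closes the sum.


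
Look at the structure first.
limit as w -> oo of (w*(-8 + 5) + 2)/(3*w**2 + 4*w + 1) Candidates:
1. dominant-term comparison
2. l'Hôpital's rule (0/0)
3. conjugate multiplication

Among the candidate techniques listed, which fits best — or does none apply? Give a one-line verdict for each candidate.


Verdict: dominant-term comparison — divide through by the highest power of w; every lower-order term dies and the dominant terms decide the limit.
- dominant-term comparison: yes — fits the structure here.
- l'Hôpital's rule (0/0): viewed as a single quotient this runs to ∞/∞, not the 0/0 clash this candidate addresses; an at-infinity variant of the rule would resolve it, but comparing leading growth reads the answer without differentiating.
- conjugate multiplication: multiplying by a conjugate would not remove any indeterminacy here.


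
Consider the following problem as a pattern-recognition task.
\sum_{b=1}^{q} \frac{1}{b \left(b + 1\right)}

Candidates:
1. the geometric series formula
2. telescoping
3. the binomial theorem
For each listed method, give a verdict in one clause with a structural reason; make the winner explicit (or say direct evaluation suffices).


Diagnosis: telescoping — split \frac{1}{b \left(b + 1\right)} by partial fractions and the pieces are one function at shifted arguments — interior terms cancel.
- the geometric series formula — no single multiplier carries one term to the next throughout the sum.
- telescoping: a fit — the right tool for this form.
- the binomial theorem: no binomial coefficients pair with matched powers.


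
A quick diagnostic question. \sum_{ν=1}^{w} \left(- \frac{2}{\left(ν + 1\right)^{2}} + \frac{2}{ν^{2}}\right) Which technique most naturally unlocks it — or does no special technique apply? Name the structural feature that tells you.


Diagnosis: telescoping — consecutive terms evaluate one function at adjacent indices (\frac{2}{ν^{2}} is its current value): one term's tail is the next term's head, so the chain collapses.


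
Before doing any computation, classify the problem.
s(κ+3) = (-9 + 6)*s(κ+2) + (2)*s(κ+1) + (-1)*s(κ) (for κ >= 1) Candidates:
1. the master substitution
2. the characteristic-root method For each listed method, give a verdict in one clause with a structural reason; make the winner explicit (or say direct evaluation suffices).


Diagnosis: the characteristic-root method — linear, homogeneous, constant coefficients: solutions of the form r^κ exist — find the roots of the characteristic polynomial.
- the master substitution — with no divided-index recursive call, reindexing by powers of a base buys nothing.
- the characteristic-root method: yes — fits the structure here.


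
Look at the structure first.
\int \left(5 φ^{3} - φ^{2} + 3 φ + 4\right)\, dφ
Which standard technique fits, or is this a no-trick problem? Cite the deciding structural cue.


Verdict: no special technique — every term is a constant multiple of a power of φ; term-wise power-rule integration needs no preliminary transformation.


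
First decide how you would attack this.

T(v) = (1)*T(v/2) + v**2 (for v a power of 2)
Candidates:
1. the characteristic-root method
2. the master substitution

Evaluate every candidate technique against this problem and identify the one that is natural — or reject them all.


Method: the master substitution — the argument v/2 divides the index by 2; the standard v = 2^m substitution converts it to a constant-shift recurrence.
- the characteristic-root method — a divided-index call is not the fixed-shift linear shape that characteristic roots solve.
- the master substitution — applies; the problem has the shape this method handles.


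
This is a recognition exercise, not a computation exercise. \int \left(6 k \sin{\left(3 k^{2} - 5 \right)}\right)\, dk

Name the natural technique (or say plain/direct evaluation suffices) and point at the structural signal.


Best approach: u-substitution — viewed as a product, the integrand is a composition evaluated at 3 k^{2} - 5 times (a constant multiple of) that inner expression's derivative, so u = 3 k^{2} - 5 makes it elementary.


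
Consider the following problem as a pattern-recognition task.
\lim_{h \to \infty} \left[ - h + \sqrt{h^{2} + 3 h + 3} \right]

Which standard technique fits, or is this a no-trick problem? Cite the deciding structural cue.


Best approach: conjugate multiplication — \sqrt{h^{2} + 3 h + 3} and h both blow up, but their difference is tame once the conjugate rationalizes it.


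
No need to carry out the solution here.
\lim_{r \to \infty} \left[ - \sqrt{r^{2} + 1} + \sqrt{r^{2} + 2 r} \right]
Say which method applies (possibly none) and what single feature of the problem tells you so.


Technique: conjugate multiplication — \sqrt{r^{2} + 2 r} and \sqrt{r^{2} + 1} both blow up, but their difference is tame once the conjugate rationalizes it.


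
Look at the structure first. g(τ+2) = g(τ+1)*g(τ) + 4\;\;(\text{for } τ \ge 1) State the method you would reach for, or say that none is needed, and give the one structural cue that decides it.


Diagnosis: no special technique — the update rule curves (it is not linear in the unknown sequence), so no superposition-based closed form attaches — iterate or study it directly.


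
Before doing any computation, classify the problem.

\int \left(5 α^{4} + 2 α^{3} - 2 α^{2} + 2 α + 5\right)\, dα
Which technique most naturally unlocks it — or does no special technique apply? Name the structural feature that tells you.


Verdict: no special technique — nothing composite, nothing rational, nothing trigonometric — each constant-multiple power of α integrates by the power rule alone.


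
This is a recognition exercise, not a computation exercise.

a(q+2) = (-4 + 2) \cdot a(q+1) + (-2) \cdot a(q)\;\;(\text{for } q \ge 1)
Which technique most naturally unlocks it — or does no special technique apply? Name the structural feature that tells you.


Technique: the characteristic-root method — linear, homogeneous, constant coefficients: solutions of the form r^q exist — find the roots of the characteristic polynomial.


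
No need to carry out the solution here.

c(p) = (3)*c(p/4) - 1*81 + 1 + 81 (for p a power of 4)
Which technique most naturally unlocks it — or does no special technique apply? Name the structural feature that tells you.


Method: the master substitution — the call at p/4 makes this multiplicative recursion; the master-style substitution converts it to additive.


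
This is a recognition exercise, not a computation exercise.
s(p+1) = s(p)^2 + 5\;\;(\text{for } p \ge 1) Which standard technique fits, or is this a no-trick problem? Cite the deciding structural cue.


Method: no special technique — a nonlinear dependence on earlier terms breaks linearity, and with it every superposition-based closed form.


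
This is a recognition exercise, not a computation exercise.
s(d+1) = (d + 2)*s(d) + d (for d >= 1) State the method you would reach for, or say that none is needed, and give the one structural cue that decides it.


Technique: a summation factor — one step of memory with a weight d + 2 that changes as the index grows — the summation-factor construction is built for this.


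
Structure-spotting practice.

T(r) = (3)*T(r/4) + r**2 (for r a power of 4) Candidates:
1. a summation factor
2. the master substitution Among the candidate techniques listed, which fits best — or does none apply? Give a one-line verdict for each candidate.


Verdict: the master substitution — the argument shrinks by the factor 4, so measure the index on a logarithmic scale and the recursion becomes a shift.
- a summation factor: a divided-index call is outside the fixed-shift first-order family a summation factor normalizes.
- the master substitution — applies; the problem has the shape this method handles.


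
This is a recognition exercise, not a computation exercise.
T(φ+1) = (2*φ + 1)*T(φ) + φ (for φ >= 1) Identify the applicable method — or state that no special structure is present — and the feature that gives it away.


Technique: a summation factor — normalize by the running product of 2*φ + 1: the left side becomes a difference, and differences sum.


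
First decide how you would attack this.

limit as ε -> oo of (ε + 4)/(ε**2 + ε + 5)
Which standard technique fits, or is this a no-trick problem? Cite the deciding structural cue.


Method: dominant-term comparison — at large ε only the top-degree terms survive; compare the leading terms and the limit falls out. Differentiating the expression as a single quotient would eventually settle it as well; matching dominant growth settles it immediately.


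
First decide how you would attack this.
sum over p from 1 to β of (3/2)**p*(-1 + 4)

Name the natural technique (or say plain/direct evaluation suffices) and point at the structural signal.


Best approach: the geometric series formula — the ratio of consecutive terms is the constant 3/2, independent of the index — a geometric sum.


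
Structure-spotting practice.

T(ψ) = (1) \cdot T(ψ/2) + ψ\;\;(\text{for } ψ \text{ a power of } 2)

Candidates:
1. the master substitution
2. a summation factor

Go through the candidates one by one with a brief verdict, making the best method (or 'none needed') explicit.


Best approach: the master substitution — the argument contracts 2-fold per step: reindex ψ exponentially and solve the linear recurrence in the new index.
- the master substitution: yes, a natural case for it.
- a summation factor: a divided-index call is outside the fixed-shift first-order family a summation factor normalizes.


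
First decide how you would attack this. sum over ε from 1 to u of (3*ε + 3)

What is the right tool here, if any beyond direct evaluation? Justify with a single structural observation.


Verdict: no special technique — constant-multiple powers of ε with no cancellation partners and no common ratio — use the standard power-sum formulas.


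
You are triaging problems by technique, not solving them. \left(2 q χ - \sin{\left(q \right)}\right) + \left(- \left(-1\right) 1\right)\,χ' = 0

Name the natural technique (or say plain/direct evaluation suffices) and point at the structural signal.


Technique: a linear integrating factor — χ enters only linearly with coefficient 2 q; multiply by exp of the integral of 2 q and the left side becomes one derivative.


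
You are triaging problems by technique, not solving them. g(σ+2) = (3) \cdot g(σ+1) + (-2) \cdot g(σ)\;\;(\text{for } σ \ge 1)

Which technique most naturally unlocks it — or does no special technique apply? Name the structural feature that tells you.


Diagnosis: the characteristic-root method — because shifting σ leaves the equation's coefficients unchanged, exponential trials reduce it to algebra.


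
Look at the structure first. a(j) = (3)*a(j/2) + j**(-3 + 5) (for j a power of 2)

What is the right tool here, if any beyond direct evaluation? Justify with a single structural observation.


Verdict: the master substitution — the argument shrinks by the factor 2, so measure the index on a logarithmic scale and the recursion becomes a shift.


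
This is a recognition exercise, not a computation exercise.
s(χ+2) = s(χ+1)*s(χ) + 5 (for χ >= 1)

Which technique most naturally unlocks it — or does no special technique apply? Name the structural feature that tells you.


Diagnosis: no special technique — the recurrence is nonlinear in the sequence terms; no linear-recurrence method fits it as written — one iterates or studies it directly.


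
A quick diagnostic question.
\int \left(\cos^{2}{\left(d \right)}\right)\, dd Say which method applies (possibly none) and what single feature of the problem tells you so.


Method: a trigonometric identity — the even trigonometric power \cos^{2}{\left(d \right)} reduces by a double-angle identity before any integration is attempted.


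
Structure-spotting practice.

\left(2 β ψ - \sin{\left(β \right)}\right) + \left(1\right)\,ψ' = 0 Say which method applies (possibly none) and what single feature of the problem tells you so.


Diagnosis: a linear integrating factor — the equation is linear in ψ with coefficient 2 β; multiplying by the integrating factor exp(∫2 β) makes the left side a perfect derivative.


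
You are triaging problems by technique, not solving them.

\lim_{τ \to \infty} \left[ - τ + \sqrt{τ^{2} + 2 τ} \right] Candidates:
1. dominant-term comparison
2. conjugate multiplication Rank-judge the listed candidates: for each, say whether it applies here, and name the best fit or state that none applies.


Diagnosis: conjugate multiplication — the difference \sqrt{τ^{2} + 2 τ} - τ is an ∞ − ∞ stalemate; its conjugate partner breaks the tie.
- dominant-term comparison: this limit is not decided by comparing polynomial growth at infinity.
- conjugate multiplication: yes, a natural case for it.


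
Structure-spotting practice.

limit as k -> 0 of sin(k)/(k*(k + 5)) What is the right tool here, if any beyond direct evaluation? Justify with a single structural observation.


Verdict: l'Hôpital's rule (0/0) — substituting 0 gives 0 over 0; differentiate top and bottom once and re-evaluate. Known elementary limits would finish this too — the rule just bypasses the case analysis.


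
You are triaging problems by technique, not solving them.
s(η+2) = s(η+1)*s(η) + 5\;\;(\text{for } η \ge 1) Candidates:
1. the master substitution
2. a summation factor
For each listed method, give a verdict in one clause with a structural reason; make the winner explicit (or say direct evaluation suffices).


Method: no special technique — the map from one term to the next is curved, not linear, so linear closed-form machinery does not attach.
- the master substitution — no fixed divisor shrinks the index between calls.
- a summation factor: no summation factor applies — the rule is not linear in the sequence values.


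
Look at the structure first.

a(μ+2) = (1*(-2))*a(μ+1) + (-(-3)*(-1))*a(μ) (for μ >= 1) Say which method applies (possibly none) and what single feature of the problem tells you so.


Best approach: the characteristic-root method — try a geometric ansatz r^μ: constant coefficients turn the recurrence into one polynomial equation in r.


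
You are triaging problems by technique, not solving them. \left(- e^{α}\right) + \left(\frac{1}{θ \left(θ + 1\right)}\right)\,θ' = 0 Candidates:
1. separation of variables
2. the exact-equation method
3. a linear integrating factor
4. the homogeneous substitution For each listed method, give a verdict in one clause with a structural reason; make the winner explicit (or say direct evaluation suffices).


Best approach: separation of variables — solved for the derivative, the right side splits multiplicatively into a function of each variable alone — divide and integrate each side. A Bernoulli substitution applies to this equation as given; separation takes the same equation in its displayed form.
- separation of variables: applicable, and directly so.
- the exact-equation method: with no real cross-dependence between the variables, the exact-equation machinery is a detour rather than the natural reading.
- a linear integrating factor: a nonlinear term in the unknown puts this outside the integrating-factor template.
- the homogeneous substitution: the ratio of the variables does not determine the slope.


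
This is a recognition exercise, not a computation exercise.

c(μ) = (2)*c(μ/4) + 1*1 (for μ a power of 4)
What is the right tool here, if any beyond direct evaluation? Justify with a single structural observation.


Method: the master substitution — treat m = log base 4 of μ as the new clock: one recursion step advances m by one while μ scales by 4.


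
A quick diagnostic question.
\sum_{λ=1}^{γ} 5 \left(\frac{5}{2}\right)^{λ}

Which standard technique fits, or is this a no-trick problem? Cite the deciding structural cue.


Method: the geometric series formula — each term is \frac{5}{2} times the previous one, so the geometric-series formula applies directly.


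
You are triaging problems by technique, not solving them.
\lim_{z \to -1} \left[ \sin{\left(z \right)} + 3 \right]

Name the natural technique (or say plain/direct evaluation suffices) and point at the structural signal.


Verdict: no special technique — nothing blocks direct substitution at -1: plug in and finish.


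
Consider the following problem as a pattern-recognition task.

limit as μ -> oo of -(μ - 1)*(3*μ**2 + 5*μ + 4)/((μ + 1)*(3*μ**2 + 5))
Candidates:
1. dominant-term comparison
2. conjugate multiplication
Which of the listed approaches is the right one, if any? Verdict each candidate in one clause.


Best approach: dominant-term comparison — divide by the highest power of μ present: lower-order terms vanish and the dominant ratio remains.
- dominant-term comparison — applicable, and directly so.
- conjugate multiplication — multiplying by a conjugate would not remove any indeterminacy here.


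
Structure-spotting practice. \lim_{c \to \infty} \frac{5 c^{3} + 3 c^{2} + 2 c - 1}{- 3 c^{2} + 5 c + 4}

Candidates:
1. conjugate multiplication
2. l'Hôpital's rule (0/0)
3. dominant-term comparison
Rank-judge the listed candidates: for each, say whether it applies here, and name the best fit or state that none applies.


Technique: dominant-term comparison — as c grows, only the highest-degree terms matter — compare leading terms and read the limit off.
- conjugate multiplication: the conjugate move applies to radical differences, which this is not.
- l'Hôpital's rule (0/0) — as a single quotient the expression runs to ∞/∞ at the limit point — an at-infinity form of the rule would apply, though the leading-growth comparison is the direct reading.
- dominant-term comparison — yes, a natural case for it.


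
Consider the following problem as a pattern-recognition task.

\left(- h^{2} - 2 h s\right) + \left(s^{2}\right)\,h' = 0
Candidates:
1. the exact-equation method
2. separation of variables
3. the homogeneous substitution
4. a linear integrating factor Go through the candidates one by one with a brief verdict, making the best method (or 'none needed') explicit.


Diagnosis: the homogeneous substitution — the slope's numerator and denominator share total degree; set v = h/s and the equation drops to separable form. A Bernoulli substitution is a fair alternative on this equation directly; the homogeneous reading takes it as given.
- the exact-equation method — exactness fails on the nose — the mixed partials do not match.
- separation of variables — the two dependences are entangled, not a clean product of one-variable pieces.
- the homogeneous substitution — a fit — the right tool for this form.
- a linear integrating factor: a nonlinear term in the unknown puts this outside the integrating-factor template.


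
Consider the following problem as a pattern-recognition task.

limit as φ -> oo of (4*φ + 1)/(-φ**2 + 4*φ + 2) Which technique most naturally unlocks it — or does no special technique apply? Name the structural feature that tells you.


Diagnosis: dominant-term comparison — growth-rate triage: the leading powers of φ decide the limit, everything else is noise. As a single quotient, the ∞/∞ shape would yield to repeated differentiation as well — the growth comparison gets there in one look.


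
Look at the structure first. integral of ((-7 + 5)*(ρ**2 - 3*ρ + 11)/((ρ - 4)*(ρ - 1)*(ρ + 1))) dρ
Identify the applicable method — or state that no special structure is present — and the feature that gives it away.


Diagnosis: partial fractions — the bottom factors while the top stays lower-degree — split into simple fractions and integrate piece by piece.


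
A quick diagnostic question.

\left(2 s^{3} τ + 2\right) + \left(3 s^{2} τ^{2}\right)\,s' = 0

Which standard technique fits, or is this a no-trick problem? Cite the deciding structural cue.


Verdict: the exact-equation method — the cross partial derivatives of 2 s^{3} τ + 2 and 3 s^{2} τ^{2} agree, so the left side is the total differential of one potential in τ and s.
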